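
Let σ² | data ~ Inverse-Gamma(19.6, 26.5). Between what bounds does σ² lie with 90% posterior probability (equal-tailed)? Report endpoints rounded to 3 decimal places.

[0.967, 2.050]

Inverse-Gamma(19.6, 26.5) quantiles: F⁻¹(0.05) and F⁻¹(0.95).
Equivalently, 1/σ² ~ Gamma(19.6, rate = 26.5); invert its 0.95 and 0.05 quantiles.
Posterior mean ≈ 1.425, SD ≈ 0.340; a Normal approximation gives roughly [0.866, 1.983].
Exact: lower = 0.967; upper = 2.050.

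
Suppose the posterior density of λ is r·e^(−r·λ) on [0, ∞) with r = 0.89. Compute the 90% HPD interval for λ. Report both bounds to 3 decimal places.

[0.000, 2.587]

The exponential density is strictly decreasing on [0, ∞), so the HPD interval is anchored at 0: [0, q] with P(λ ≤ q) = 0.90.
q = −ln(1 − 0.90) / 0.89 = 2.3026 / 0.89 = 2.587.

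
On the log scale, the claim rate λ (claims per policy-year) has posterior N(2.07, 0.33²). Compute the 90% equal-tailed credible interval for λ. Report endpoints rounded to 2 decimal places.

On the log scale the 90% interval is 2.07 ± 1.645 × 0.33 = [1.5272, 2.6128].
Exponentiate: [e^1.5272, e^2.6128] = [4.61, 13.64].

[4.61, 13.64]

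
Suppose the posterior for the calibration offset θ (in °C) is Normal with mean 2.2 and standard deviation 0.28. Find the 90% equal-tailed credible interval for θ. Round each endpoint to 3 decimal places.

The posterior is symmetric, so the 90% equal-tailed interval is θ = 2.2 ± z·0.28 with z = 1.645.
Half-width: 1.645 × 0.28 = 0.461.
2.2 − 0.461 = 1.739; 2.2 + 0.461 = 2.661.

[1.739, 2.661]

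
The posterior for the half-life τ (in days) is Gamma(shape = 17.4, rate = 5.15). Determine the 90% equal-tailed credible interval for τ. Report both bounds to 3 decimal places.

[2.165, 4.812]

Posterior: Gamma(shape 17.4, rate 5.15).
Equal-tailed 90% interval: Gamma(17.4, 5.15) quantiles at 0.05 and 0.95.
Posterior mean ≈ 3.379, SD ≈ 0.810; a Normal approximation gives roughly [2.046, 4.711].
Exact: lower = 2.165; upper = 4.812.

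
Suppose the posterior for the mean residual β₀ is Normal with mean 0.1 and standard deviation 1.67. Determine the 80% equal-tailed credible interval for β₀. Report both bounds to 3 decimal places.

The posterior is symmetric, so the 80% equal-tailed interval is β₀ = 0.1 ± z·1.67 with z = 1.282.
Half-width: 1.282 × 1.67 = 2.140.
0.1 − 2.140 = -2.040; 0.1 + 2.140 = 2.240.

[-2.040, 2.240]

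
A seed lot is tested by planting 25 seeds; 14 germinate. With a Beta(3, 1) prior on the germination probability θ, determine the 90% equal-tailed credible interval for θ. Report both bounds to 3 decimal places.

[0.435, 0.731]

Posterior: Beta(3+14, 1+11) = Beta(17, 12).
Equal-tailed 90% interval: the 0.05 and 0.95 quantiles of Beta(17, 12).
Posterior mean ≈ 0.586, SD ≈ 0.090; a Normal approximation gives roughly [0.438, 0.734].
Exact: F⁻¹(0.05) = 0.435; F⁻¹(0.95) = 0.731.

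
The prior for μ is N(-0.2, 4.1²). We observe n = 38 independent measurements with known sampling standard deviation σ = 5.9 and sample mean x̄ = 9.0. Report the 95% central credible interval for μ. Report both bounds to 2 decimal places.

[6.70, 10.35]

Posterior precision = 1/4.1² + 38/5.9² = 0.0595 + 1.0916 = 1.1511, so posterior SD = 0.9320.
Posterior mean = (-0.2/4.1² + 38·9.0/5.9²) / 1.1511 = 8.5246.
Interval: 8.5246 ± 1.960 × 0.9320 → [6.70, 10.35].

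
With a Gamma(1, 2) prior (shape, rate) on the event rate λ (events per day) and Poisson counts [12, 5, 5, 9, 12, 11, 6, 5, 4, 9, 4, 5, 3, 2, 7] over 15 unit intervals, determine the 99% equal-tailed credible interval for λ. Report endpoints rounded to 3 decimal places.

Posterior: Gamma(1+99, 2+15) = Gamma(100, 17) (shape, rate).
Equal-tailed 99% interval: Gamma(100, 17) quantiles at 0.005 and 0.995.
Posterior mean ≈ 5.882, SD ≈ 0.588; a Normal approximation gives roughly [4.367, 7.398].
Exact: lower = 4.478; upper = 7.508.

[4.478, 7.508]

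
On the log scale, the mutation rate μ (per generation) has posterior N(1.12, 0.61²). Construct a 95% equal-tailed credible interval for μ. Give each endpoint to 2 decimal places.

[0.93, 10.13]

On the log scale the 95% interval is 1.12 ± 1.960 × 0.61 = [-0.0756, 2.3156].
Exponentiate: [e^-0.0756, e^2.3156] = [0.93, 10.13].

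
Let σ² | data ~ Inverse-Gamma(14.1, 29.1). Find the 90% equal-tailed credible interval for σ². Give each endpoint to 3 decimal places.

[1.400, 3.407]

Inverse-Gamma(14.1, 29.1) quantiles: F⁻¹(0.05) and F⁻¹(0.95).
Equivalently, 1/σ² ~ Gamma(14.1, rate = 29.1); invert its 0.95 and 0.05 quantiles.
Posterior mean ≈ 2.221, SD ≈ 0.639; a Normal approximation gives roughly [1.171, 3.272].
Exact: lower = 1.400; upper = 3.407.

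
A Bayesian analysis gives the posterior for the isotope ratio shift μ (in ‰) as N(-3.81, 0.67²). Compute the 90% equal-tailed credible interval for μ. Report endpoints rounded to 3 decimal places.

[-4.912, -2.708]

The posterior is symmetric, so the 90% equal-tailed interval is μ = -3.81 ± z·0.67 with z = 1.645.
Half-width: 1.645 × 0.67 = 1.102.
-3.81 − 1.102 = -4.912; -3.81 + 1.102 = -2.708.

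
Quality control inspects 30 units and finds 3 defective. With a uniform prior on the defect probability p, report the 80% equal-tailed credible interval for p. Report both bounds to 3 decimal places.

Posterior: Beta(1+3, 1+27) = Beta(4, 28).
Equal-tailed 80% interval: the 0.1 and 0.9 quantiles of Beta(4, 28).
Posterior mean ≈ 0.125, SD ≈ 0.058; a Normal approximation gives roughly [0.051, 0.199].
Exact: F⁻¹(0.1) = 0.057; F⁻¹(0.9) = 0.203.

[0.057, 0.203]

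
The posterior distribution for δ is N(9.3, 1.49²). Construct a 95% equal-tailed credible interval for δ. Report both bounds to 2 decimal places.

[6.38, 12.22]

The posterior is symmetric, so the 95% equal-tailed interval is δ = 9.3 ± z·1.49 with z = 1.960.
Half-width: 1.960 × 1.49 = 2.92.
9.3 − 2.92 = 6.38; 9.3 + 2.92 = 12.22.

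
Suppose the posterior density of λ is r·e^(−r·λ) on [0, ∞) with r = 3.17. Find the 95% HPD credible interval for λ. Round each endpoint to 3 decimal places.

[0.000, 0.945]

The exponential density is strictly decreasing on [0, ∞), so the HPD interval is anchored at 0: [0, q] with P(λ ≤ q) = 0.95.
q = −ln(1 − 0.95) / 3.17 = 2.9957 / 3.17 = 0.945.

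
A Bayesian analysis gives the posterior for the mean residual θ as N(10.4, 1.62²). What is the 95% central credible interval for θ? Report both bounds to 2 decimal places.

[7.22, 13.58]

The posterior is symmetric, so the 95% equal-tailed interval is θ = 10.4 ± z·1.62 with z = 1.960.
Half-width: 1.960 × 1.62 = 3.18.
10.4 − 3.18 = 7.22; 10.4 + 3.18 = 13.58.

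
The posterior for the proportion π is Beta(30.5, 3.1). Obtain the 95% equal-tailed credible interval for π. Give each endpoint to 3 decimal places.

[0.791, 0.979]

Posterior: Beta(30.5, 3.1).
Equal-tailed 95% interval: the 0.025 and 0.975 quantiles of Beta(30.5, 3.1).
Posterior mean ≈ 0.908, SD ≈ 0.049; a Normal approximation gives roughly [0.811, 1.004].
Exact: F⁻¹(0.025) = 0.791; F⁻¹(0.975) = 0.979.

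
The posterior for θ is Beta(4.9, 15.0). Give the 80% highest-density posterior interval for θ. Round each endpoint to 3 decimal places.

[0.115, 0.353]

The posterior is unimodal and skewed, so the HPD interval has equal density at both endpoints and is the shortest 80% interval.
Solving f(0.115) = f(0.353) with F(0.353) − F(0.115) = 0.80 gives [0.115, 0.353].
For comparison, the equal-tailed interval is [0.131, 0.373]; the HPD is narrower and shifted toward the mode.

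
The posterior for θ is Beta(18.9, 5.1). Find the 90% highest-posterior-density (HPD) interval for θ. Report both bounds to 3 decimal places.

[0.659, 0.921]

The posterior is unimodal and skewed, so the HPD interval has equal density at both endpoints and is the shortest 90% interval.
Solving f(0.659) = f(0.921) with F(0.921) − F(0.659) = 0.90 gives [0.659, 0.921].
For comparison, the equal-tailed interval is [0.640, 0.907]; the HPD is narrower and shifted toward the mode.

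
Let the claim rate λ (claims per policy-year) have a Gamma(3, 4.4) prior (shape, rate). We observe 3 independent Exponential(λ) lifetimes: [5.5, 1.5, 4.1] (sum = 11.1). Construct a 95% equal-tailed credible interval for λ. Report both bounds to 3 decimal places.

[0.142, 0.753]

Posterior: Gamma(3+3, 4.4+11.1) = Gamma(6, 15.5) (shape, rate).
Equal-tailed 95% interval: Gamma(6, 15.5) quantiles at 0.025 and 0.975.
Posterior mean ≈ 0.387, SD ≈ 0.158; a Normal approximation gives roughly [0.077, 0.697].
Exact: lower = 0.142; upper = 0.753.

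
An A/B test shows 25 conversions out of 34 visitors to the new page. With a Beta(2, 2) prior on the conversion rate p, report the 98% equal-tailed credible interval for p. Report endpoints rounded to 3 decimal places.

Posterior: Beta(2+25, 2+9) = Beta(27, 11).
Equal-tailed 98% interval: the 0.01 and 0.99 quantiles of Beta(27, 11).
Posterior mean ≈ 0.711, SD ≈ 0.073; a Normal approximation gives roughly [0.542, 0.879].
Exact: F⁻¹(0.01) = 0.528; F⁻¹(0.99) = 0.861.

[0.528, 0.861]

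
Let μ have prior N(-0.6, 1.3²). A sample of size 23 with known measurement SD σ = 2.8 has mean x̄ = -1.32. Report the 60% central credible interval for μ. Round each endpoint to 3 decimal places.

Posterior precision = 1/1.3² + 23/2.8² = 0.5917 + 2.9337 = 3.5254, so posterior SD = 0.5326.
Posterior mean = (-0.6/1.3² + 23·-1.32/2.8²) / 3.5254 = -1.1992.
Interval: -1.1992 ± 0.842 × 0.5326 → [-1.647, -0.751].

[-1.647, -0.751]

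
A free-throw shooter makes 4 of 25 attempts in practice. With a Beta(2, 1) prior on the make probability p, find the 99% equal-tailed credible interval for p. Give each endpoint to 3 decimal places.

[0.061, 0.441]

Posterior: Beta(2+4, 1+21) = Beta(6, 22).
Equal-tailed 99% interval: the 0.005 and 0.995 quantiles of Beta(6, 22).
Posterior mean ≈ 0.214, SD ≈ 0.076; a Normal approximation gives roughly [0.018, 0.411].
Exact: F⁻¹(0.005) = 0.061; F⁻¹(0.995) = 0.441.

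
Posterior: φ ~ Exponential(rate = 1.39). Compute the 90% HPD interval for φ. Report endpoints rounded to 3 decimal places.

The exponential density is strictly decreasing on [0, ∞), so the HPD interval is anchored at 0: [0, q] with P(φ ≤ q) = 0.90.
q = −ln(1 − 0.90) / 1.39 = 2.3026 / 1.39 = 1.657.

[0.000, 1.657]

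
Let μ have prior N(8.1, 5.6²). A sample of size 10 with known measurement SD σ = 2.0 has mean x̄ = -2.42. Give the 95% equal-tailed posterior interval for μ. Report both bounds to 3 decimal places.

[-3.519, -1.056]

Posterior precision = 1/5.6² + 10/2.0² = 0.0319 + 2.5000 = 2.5319, so posterior SD = 0.6285.
Posterior mean = (8.1/5.6² + 10·-2.42/2.0²) / 2.5319 = -2.2875.
Interval: -2.2875 ± 1.960 × 0.6285 → [-3.519, -1.056].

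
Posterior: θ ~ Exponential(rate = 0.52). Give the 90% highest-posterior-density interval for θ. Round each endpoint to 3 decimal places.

[0.000, 4.428]

The exponential density is strictly decreasing on [0, ∞), so the HPD interval is anchored at 0: [0, q] with P(θ ≤ q) = 0.90.
q = −ln(1 − 0.90) / 0.52 = 2.3026 / 0.52 = 4.428.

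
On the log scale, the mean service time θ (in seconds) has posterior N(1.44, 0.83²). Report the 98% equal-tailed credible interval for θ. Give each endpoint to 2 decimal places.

On the log scale the 98% interval is 1.44 ± 2.326 × 0.83 = [-0.4909, 3.3709].
Exponentiate: [e^-0.4909, e^3.3709] = [0.61, 29.10].

[0.61, 29.10]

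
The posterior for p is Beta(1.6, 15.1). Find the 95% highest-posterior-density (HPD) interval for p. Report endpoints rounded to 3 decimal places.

The posterior is unimodal and skewed, so the HPD interval has equal density at both endpoints and is the shortest 95% interval.
Solving f(0.000) = f(0.233) with F(0.233) − F(0.000) = 0.95 gives [0.000, 0.233].
For comparison, the equal-tailed interval is [0.008, 0.271]; the HPD is narrower and shifted toward the mode.

[0.000, 0.233]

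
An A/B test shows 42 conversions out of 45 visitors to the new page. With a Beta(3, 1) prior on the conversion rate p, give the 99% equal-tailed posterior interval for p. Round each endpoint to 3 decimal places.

Posterior: Beta(3+42, 1+3) = Beta(45, 4).
Equal-tailed 99% interval: the 0.005 and 0.995 quantiles of Beta(45, 4).
Posterior mean ≈ 0.918, SD ≈ 0.039; a Normal approximation gives roughly [0.819, 1.018].
Exact: F⁻¹(0.005) = 0.790; F⁻¹(0.995) = 0.986.

[0.790, 0.986]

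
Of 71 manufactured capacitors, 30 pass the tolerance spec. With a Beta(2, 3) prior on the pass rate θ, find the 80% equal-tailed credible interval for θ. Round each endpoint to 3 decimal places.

Posterior: Beta(2+30, 3+41) = Beta(32, 44).
Equal-tailed 80% interval: the 0.1 and 0.9 quantiles of Beta(32, 44).
Posterior mean ≈ 0.421, SD ≈ 0.056; a Normal approximation gives roughly [0.349, 0.493].
Exact: F⁻¹(0.1) = 0.349; F⁻¹(0.9) = 0.494.

[0.349, 0.494]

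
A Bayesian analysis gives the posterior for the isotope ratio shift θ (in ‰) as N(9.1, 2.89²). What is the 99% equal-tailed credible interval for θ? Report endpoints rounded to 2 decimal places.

The posterior is symmetric, so the 99% equal-tailed interval is θ = 9.1 ± z·2.89 with z = 2.576.
Half-width: 2.576 × 2.89 = 7.44.
9.1 − 7.44 = 1.66; 9.1 + 7.44 = 16.54.

[1.66, 16.54]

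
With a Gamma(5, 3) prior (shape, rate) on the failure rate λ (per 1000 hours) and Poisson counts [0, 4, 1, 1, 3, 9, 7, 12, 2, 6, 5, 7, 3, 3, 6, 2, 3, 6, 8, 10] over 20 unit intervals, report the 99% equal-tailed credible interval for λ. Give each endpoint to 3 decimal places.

[3.423, 5.696]

Posterior: Gamma(5+98, 3+20) = Gamma(103, 23) (shape, rate).
Equal-tailed 99% interval: Gamma(103, 23) quantiles at 0.005 and 0.995.
Posterior mean ≈ 4.478, SD ≈ 0.441; a Normal approximation gives roughly [3.342, 5.615].
Exact: lower = 3.423; upper = 5.696.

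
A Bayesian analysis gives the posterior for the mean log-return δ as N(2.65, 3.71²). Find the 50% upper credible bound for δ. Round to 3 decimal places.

2.650

Need U with P(δ ≤ U) = 0.50: U = 2.65 + z_{0.5}·3.71.
z = 0.000; U = 2.65 + 0.000 × 3.71 = 2.650.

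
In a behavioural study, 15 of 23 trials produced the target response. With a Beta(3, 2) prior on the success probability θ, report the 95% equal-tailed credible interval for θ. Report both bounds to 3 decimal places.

Posterior: Beta(3+15, 2+8) = Beta(18, 10).
Equal-tailed 95% interval: the 0.025 and 0.975 quantiles of Beta(18, 10).
Posterior mean ≈ 0.643, SD ≈ 0.089; a Normal approximation gives roughly [0.468, 0.817].
Exact: F⁻¹(0.025) = 0.460; F⁻¹(0.975) = 0.806.

[0.460, 0.806]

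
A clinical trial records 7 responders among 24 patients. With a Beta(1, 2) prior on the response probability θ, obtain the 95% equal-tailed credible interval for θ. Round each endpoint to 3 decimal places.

[0.143, 0.478]

Posterior: Beta(1+7, 2+17) = Beta(8, 19).
Equal-tailed 95% interval: the 0.025 and 0.975 quantiles of Beta(8, 19).
Posterior mean ≈ 0.296, SD ≈ 0.086; a Normal approximation gives roughly [0.127, 0.465].
Exact: F⁻¹(0.025) = 0.143; F⁻¹(0.975) = 0.478.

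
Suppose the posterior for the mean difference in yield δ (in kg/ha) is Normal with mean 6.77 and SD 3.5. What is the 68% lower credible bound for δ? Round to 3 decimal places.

5.133

Need L with P(δ ≥ L) = 0.68: L = 6.77 − z_{0.32}·3.5.
z = 0.468; L = 6.77 − 0.468 × 3.5 = 5.133.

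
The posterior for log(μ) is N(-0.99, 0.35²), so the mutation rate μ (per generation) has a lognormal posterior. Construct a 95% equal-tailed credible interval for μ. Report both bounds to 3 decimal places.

[0.187, 0.738]

On the log scale the 95% interval is -0.99 ± 1.960 × 0.35 = [-1.6760, -0.3040].
Exponentiate: [e^-1.6760, e^-0.3040] = [0.187, 0.738].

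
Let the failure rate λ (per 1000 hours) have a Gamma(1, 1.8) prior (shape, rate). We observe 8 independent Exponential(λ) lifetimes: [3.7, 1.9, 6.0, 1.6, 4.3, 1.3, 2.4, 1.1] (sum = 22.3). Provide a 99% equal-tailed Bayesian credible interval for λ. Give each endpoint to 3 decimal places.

[0.130, 0.771]

Posterior: Gamma(1+8, 1.8+22.3) = Gamma(9, 24.1) (shape, rate).
Equal-tailed 99% interval: Gamma(9, 24.1) quantiles at 0.005 and 0.995.
Posterior mean ≈ 0.373, SD ≈ 0.124; a Normal approximation gives roughly [0.053, 0.694].
Exact: lower = 0.130; upper = 0.771.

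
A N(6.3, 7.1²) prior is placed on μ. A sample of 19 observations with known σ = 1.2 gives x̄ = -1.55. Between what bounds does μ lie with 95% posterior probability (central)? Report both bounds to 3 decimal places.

[-2.077, -0.999]

Posterior precision = 1/7.1² + 19/1.2² = 0.0198 + 13.1944 = 13.2143, so posterior SD = 0.2751.
Posterior mean = (6.3/7.1² + 19·-1.55/1.2²) / 13.2143 = -1.5382.
Interval: -1.5382 ± 1.960 × 0.2751 → [-2.077, -0.999].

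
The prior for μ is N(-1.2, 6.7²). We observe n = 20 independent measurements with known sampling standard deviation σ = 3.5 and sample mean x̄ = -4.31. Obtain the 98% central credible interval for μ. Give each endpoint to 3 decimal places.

[-6.076, -2.460]

Posterior precision = 1/6.7² + 20/3.5² = 0.0223 + 1.6327 = 1.6549, so posterior SD = 0.7773.
Posterior mean = (-1.2/6.7² + 20·-4.31/3.5²) / 1.6549 = -4.2681.
Interval: -4.2681 ± 2.326 × 0.7773 → [-6.076, -2.460].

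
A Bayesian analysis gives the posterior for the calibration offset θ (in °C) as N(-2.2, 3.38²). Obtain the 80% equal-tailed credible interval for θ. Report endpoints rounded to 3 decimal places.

[-6.532, 2.132]

The posterior is symmetric, so the 80% equal-tailed interval is θ = -2.2 ± z·3.38 with z = 1.282.
Half-width: 1.282 × 3.38 = 4.332.
-2.2 − 4.332 = -6.532; -2.2 + 4.332 = 2.132.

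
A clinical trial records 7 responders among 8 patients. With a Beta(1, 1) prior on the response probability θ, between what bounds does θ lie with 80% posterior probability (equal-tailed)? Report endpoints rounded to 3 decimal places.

Posterior: Beta(1+7, 1+1) = Beta(8, 2).
Equal-tailed 80% interval: the 0.1 and 0.9 quantiles of Beta(8, 2).
Posterior mean ≈ 0.800, SD ≈ 0.121; a Normal approximation gives roughly [0.645, 0.955].
Exact: F⁻¹(0.1) = 0.632; F⁻¹(0.9) = 0.939.

[0.632, 0.939]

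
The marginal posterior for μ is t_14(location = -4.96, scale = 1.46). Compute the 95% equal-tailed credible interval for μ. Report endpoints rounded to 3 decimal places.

The t_14 distribution is symmetric; the 95% interval is -4.96 ± t·1.46 with t_{0.975,14} = 2.145.
Half-width: 2.145 × 1.46 = 3.131.
-4.96 − 3.131 = -8.091; -4.96 + 3.131 = -1.829.

[-8.091, -1.829]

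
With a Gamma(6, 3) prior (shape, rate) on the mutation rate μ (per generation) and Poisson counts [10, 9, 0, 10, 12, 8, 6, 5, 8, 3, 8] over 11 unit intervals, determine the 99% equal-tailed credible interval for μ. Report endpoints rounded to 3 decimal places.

[4.509, 7.902]

Posterior: Gamma(6+79, 3+11) = Gamma(85, 14) (shape, rate).
Equal-tailed 99% interval: Gamma(85, 14) quantiles at 0.005 and 0.995.
Posterior mean ≈ 6.071, SD ≈ 0.659; a Normal approximation gives roughly [4.375, 7.768].
Exact: lower = 4.509; upper = 7.902.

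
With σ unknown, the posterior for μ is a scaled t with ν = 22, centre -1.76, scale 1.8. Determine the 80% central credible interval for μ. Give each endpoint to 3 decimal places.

[-4.138, 0.618]

The t_22 distribution is symmetric; the 80% interval is -1.76 ± t·1.8 with t_{0.9,22} = 1.321.
Half-width: 1.321 × 1.8 = 2.378.
-1.76 − 2.378 = -4.138; -1.76 + 2.378 = 0.618.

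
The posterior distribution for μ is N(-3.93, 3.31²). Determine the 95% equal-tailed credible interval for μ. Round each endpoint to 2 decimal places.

[-10.42, 2.56]

The posterior is symmetric, so the 95% equal-tailed interval is μ = -3.93 ± z·3.31 with z = 1.960.
Half-width: 1.960 × 3.31 = 6.49.
-3.93 − 6.49 = -10.42; -3.93 + 6.49 = 2.56.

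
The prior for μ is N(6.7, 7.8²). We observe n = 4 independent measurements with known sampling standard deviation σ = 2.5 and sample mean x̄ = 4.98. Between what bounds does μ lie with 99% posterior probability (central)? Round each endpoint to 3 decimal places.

Posterior precision = 1/7.8² + 4/2.5² = 0.0164 + 0.6400 = 0.6564, so posterior SD = 1.2343.
Posterior mean = (6.7/7.8² + 4·4.98/2.5²) / 0.6564 = 5.0231.
Interval: 5.0231 ± 2.576 × 1.2343 → [1.844, 8.202].

[1.844, 8.202]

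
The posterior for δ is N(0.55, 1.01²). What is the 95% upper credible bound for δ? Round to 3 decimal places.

2.211

Need U with P(δ ≤ U) = 0.95: U = 0.55 + z_{0.05}·1.01.
z = 1.645; U = 0.55 + 1.645 × 1.01 = 2.211.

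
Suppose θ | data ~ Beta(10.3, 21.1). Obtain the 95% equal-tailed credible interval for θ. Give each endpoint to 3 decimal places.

[0.178, 0.499]

Posterior: Beta(10.3, 21.1).
Equal-tailed 95% interval: the 0.025 and 0.975 quantiles of Beta(10.3, 21.1).
Posterior mean ≈ 0.328, SD ≈ 0.082; a Normal approximation gives roughly [0.166, 0.490].
Exact: F⁻¹(0.025) = 0.178; F⁻¹(0.975) = 0.499.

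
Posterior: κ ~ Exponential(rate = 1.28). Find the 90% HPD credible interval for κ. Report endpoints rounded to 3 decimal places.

The exponential density is strictly decreasing on [0, ∞), so the HPD interval is anchored at 0: [0, q] with P(κ ≤ q) = 0.90.
q = −ln(1 − 0.90) / 1.28 = 2.3026 / 1.28 = 1.799.

[0.000, 1.799]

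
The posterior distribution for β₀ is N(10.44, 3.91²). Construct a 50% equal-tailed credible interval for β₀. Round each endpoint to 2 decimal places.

[7.80, 13.08]

The posterior is symmetric, so the 50% equal-tailed interval is β₀ = 10.44 ± z·3.91 with z = 0.674.
Half-width: 0.674 × 3.91 = 2.64.
10.44 − 2.64 = 7.80; 10.44 + 2.64 = 13.08.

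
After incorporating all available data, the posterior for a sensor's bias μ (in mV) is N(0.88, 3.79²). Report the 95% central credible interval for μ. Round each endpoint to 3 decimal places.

[-6.548, 8.308]

The posterior is symmetric, so the 95% equal-tailed interval is μ = 0.88 ± z·3.79 with z = 1.960.
Half-width: 1.960 × 3.79 = 7.428.
0.88 − 7.428 = -6.548; 0.88 + 7.428 = 8.308.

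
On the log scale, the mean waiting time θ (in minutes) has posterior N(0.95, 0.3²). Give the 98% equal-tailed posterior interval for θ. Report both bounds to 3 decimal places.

On the log scale the 98% interval is 0.95 ± 2.326 × 0.3 = [0.2521, 1.6479].
Exponentiate: [e^0.2521, e^1.6479] = [1.287, 5.196].

[1.287, 5.196]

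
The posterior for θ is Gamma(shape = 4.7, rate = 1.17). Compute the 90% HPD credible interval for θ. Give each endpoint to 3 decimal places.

The posterior is unimodal and skewed, so the HPD interval has equal density at both endpoints and is the shortest 90% interval.
Solving f(1.138) = f(6.784) with F(6.784) − F(1.138) = 0.90 gives [1.138, 6.784].
For comparison, the equal-tailed interval is [1.525, 7.469]; the HPD is narrower and shifted toward the mode.

[1.138, 6.784]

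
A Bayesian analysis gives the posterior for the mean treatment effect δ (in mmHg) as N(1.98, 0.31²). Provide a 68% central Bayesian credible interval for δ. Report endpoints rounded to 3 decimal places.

[1.672, 2.288]

The posterior is symmetric, so the 68% equal-tailed interval is δ = 1.98 ± z·0.31 with z = 0.994.
Half-width: 0.994 × 0.31 = 0.308.
1.98 − 0.308 = 1.672; 1.98 + 0.308 = 2.288.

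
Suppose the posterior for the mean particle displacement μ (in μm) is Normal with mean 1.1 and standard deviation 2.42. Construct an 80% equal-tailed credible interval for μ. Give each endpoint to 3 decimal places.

The posterior is symmetric, so the 80% equal-tailed interval is μ = 1.1 ± z·2.42 with z = 1.282.
Half-width: 1.282 × 2.42 = 3.101.
1.1 − 3.101 = -2.001; 1.1 + 3.101 = 4.201.

[-2.001, 4.201]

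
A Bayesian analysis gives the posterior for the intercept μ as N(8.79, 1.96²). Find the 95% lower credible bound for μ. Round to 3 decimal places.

5.566

Need L with P(μ ≥ L) = 0.95: L = 8.79 − z_{0.05}·1.96.
z = 1.645; L = 8.79 − 1.645 × 1.96 = 5.566.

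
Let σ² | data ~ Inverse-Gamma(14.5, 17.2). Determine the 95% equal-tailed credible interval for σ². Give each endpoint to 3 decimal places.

[0.752, 2.144]

Inverse-Gamma(14.5, 17.2) quantiles: F⁻¹(0.025) and F⁻¹(0.975).
Equivalently, 1/σ² ~ Gamma(14.5, rate = 17.2); invert its 0.975 and 0.025 quantiles.
Posterior mean ≈ 1.274, SD ≈ 0.360; a Normal approximation gives roughly [0.568, 1.980].
Exact: lower = 0.752; upper = 2.144.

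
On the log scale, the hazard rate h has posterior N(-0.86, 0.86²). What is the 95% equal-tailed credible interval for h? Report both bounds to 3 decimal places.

[0.078, 2.283]

On the log scale the 95% interval is -0.86 ± 1.960 × 0.86 = [-2.5456, 0.8256].
Exponentiate: [e^-2.5456, e^0.8256] = [0.078, 2.283].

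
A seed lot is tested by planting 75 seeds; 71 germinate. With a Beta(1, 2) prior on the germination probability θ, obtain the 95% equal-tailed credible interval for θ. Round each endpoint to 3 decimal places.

Posterior: Beta(1+71, 2+4) = Beta(72, 6).
Equal-tailed 95% interval: the 0.025 and 0.975 quantiles of Beta(72, 6).
Posterior mean ≈ 0.923, SD ≈ 0.030; a Normal approximation gives roughly [0.864, 0.982].
Exact: F⁻¹(0.025) = 0.855; F⁻¹(0.975) = 0.971.

[0.855, 0.971]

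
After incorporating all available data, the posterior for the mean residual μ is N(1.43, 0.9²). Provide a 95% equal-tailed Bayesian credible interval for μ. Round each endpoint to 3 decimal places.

[-0.334, 3.194]

The posterior is symmetric, so the 95% equal-tailed interval is μ = 1.43 ± z·0.9 with z = 1.960.
Half-width: 1.960 × 0.9 = 1.764.
1.43 − 1.764 = -0.334; 1.43 + 1.764 = 3.194.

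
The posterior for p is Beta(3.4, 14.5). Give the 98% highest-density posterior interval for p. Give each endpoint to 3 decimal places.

The posterior is unimodal and skewed, so the HPD interval has equal density at both endpoints and is the shortest 98% interval.
Solving f(0.023) = f(0.414) with F(0.414) − F(0.023) = 0.98 gives [0.023, 0.414].
For comparison, the equal-tailed interval is [0.036, 0.441]; the HPD is narrower and shifted toward the mode.

[0.023, 0.414]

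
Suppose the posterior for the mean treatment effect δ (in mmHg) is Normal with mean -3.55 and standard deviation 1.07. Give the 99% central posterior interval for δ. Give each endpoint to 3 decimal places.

[-6.306, -0.794]

The posterior is symmetric, so the 99% equal-tailed interval is δ = -3.55 ± z·1.07 with z = 2.576.
Half-width: 2.576 × 1.07 = 2.756.
-3.55 − 2.756 = -6.306; -3.55 + 2.756 = -0.794.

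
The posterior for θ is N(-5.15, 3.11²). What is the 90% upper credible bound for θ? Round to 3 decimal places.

Need U with P(θ ≤ U) = 0.90: U = -5.15 + z_{0.1}·3.11.
z = 1.282; U = -5.15 + 1.282 × 3.11 = -1.164.

-1.164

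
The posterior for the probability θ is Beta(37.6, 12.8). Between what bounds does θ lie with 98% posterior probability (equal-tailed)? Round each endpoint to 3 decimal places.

Posterior: Beta(37.6, 12.8).
Equal-tailed 98% interval: the 0.01 and 0.99 quantiles of Beta(37.6, 12.8).
Posterior mean ≈ 0.746, SD ≈ 0.061; a Normal approximation gives roughly [0.605, 0.887].
Exact: F⁻¹(0.01) = 0.592; F⁻¹(0.99) = 0.871.

[0.592, 0.871]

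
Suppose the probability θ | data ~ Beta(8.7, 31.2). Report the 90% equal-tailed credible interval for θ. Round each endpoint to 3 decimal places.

Posterior: Beta(8.7, 31.2).
Equal-tailed 90% interval: the 0.05 and 0.95 quantiles of Beta(8.7, 31.2).
Posterior mean ≈ 0.218, SD ≈ 0.065; a Normal approximation gives roughly [0.112, 0.324].
Exact: F⁻¹(0.05) = 0.120; F⁻¹(0.95) = 0.332.

[0.120, 0.332]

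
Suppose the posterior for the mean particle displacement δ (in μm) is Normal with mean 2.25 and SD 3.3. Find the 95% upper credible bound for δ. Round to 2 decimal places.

Need U with P(δ ≤ U) = 0.95: U = 2.25 + z_{0.05}·3.3.
z = 1.645; U = 2.25 + 1.645 × 3.3 = 7.68.

7.68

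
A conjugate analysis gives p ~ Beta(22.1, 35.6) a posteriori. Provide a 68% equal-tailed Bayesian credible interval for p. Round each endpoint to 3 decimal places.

[0.319, 0.447]

Posterior: Beta(22.1, 35.6).
Equal-tailed 68% interval: the 0.16 and 0.84 quantiles of Beta(22.1, 35.6).
Posterior mean ≈ 0.383, SD ≈ 0.063; a Normal approximation gives roughly [0.320, 0.446].
Exact: F⁻¹(0.16) = 0.319; F⁻¹(0.84) = 0.447.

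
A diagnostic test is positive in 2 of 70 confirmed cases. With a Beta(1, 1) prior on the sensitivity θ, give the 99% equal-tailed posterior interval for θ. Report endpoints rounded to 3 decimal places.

Posterior: Beta(1+2, 1+68) = Beta(3, 69).
Equal-tailed 99% interval: the 0.005 and 0.995 quantiles of Beta(3, 69).
Posterior mean ≈ 0.042, SD ≈ 0.023; a Normal approximation gives roughly [-0.019, 0.102].
Exact: F⁻¹(0.005) = 0.005; F⁻¹(0.995) = 0.124.

[0.005, 0.124]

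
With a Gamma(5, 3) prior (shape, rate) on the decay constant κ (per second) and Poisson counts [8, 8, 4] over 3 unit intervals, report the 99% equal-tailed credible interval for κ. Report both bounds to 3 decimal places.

[2.333, 6.624]

Posterior: Gamma(5+20, 3+3) = Gamma(25, 6) (shape, rate).
Equal-tailed 99% interval: Gamma(25, 6) quantiles at 0.005 and 0.995.
Posterior mean ≈ 4.167, SD ≈ 0.833; a Normal approximation gives roughly [2.020, 6.313].
Exact: lower = 2.333; upper = 6.624.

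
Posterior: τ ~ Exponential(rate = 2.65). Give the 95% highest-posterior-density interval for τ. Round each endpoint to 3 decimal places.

[0.000, 1.130]

The exponential density is strictly decreasing on [0, ∞), so the HPD interval is anchored at 0: [0, q] with P(τ ≤ q) = 0.95.
q = −ln(1 − 0.95) / 2.65 = 2.9957 / 2.65 = 1.130.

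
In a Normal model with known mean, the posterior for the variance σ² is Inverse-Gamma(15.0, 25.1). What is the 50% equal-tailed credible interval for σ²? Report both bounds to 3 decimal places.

[1.443, 2.051]

Inverse-Gamma(15.0, 25.1) quantiles: F⁻¹(0.25) and F⁻¹(0.75).
Equivalently, 1/σ² ~ Gamma(15.0, rate = 25.1); invert its 0.75 and 0.25 quantiles.
Posterior mean ≈ 1.793, SD ≈ 0.497; a Normal approximation gives roughly [1.457, 2.128].
Exact: lower = 1.443; upper = 2.051.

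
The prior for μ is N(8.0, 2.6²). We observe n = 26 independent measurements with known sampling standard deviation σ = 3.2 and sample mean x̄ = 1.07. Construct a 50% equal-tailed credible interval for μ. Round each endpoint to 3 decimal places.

[1.040, 1.863]

Posterior precision = 1/2.6² + 26/3.2² = 0.1479 + 2.5391 = 2.6870, so posterior SD = 0.6101.
Posterior mean = (8.0/2.6² + 26·1.07/3.2²) / 2.6870 = 1.4515.
Interval: 1.4515 ± 0.674 × 0.6101 → [1.040, 1.863].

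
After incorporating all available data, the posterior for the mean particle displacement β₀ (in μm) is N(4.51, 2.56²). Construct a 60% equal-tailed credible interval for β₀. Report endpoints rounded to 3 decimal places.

The posterior is symmetric, so the 60% equal-tailed interval is β₀ = 4.51 ± z·2.56 with z = 0.842.
Half-width: 0.842 × 2.56 = 2.155.
4.51 − 2.155 = 2.355; 4.51 + 2.155 = 6.665.

[2.355, 6.665]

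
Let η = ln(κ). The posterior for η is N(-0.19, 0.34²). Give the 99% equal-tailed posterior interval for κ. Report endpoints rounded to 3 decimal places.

[0.344, 1.985]

On the log scale the 99% interval is -0.19 ± 2.576 × 0.34 = [-1.0658, 0.6858].
Exponentiate: [e^-1.0658, e^0.6858] = [0.344, 1.985].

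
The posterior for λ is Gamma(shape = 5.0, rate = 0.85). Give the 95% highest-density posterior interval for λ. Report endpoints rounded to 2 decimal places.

[1.42, 11.09]

The posterior is unimodal and skewed, so the HPD interval has equal density at both endpoints and is the shortest 95% interval.
Solving f(1.42) = f(11.09) with F(11.09) − F(1.42) = 0.95 gives [1.42, 11.09].
For comparison, the equal-tailed interval is [1.91, 12.05]; the HPD is narrower and shifted toward the mode.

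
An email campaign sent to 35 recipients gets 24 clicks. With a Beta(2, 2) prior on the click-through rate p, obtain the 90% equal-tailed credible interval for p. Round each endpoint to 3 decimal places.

[0.539, 0.784]

Posterior: Beta(2+24, 2+11) = Beta(26, 13).
Equal-tailed 90% interval: the 0.05 and 0.95 quantiles of Beta(26, 13).
Posterior mean ≈ 0.667, SD ≈ 0.075; a Normal approximation gives roughly [0.544, 0.789].
Exact: F⁻¹(0.05) = 0.539; F⁻¹(0.95) = 0.784.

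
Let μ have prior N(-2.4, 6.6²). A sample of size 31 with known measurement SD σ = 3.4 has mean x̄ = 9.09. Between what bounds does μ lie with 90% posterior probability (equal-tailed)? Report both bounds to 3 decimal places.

[7.992, 9.993]

Posterior precision = 1/6.6² + 31/3.4² = 0.0230 + 2.6817 = 2.7046, so posterior SD = 0.6081.
Posterior mean = (-2.4/6.6² + 31·9.09/3.4²) / 2.7046 = 8.9925.
Interval: 8.9925 ± 1.645 × 0.6081 → [7.992, 9.993].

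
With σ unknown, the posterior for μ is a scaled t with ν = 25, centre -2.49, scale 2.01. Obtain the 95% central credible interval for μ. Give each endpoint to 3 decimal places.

The t_25 distribution is symmetric; the 95% interval is -2.49 ± t·2.01 with t_{0.975,25} = 2.060.
Half-width: 2.060 × 2.01 = 4.140.
-2.49 − 4.140 = -6.630; -2.49 + 4.140 = 1.650.

[-6.630, 1.650]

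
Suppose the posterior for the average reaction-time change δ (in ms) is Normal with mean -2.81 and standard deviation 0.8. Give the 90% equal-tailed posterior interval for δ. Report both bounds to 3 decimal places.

[-4.126, -1.494]

The posterior is symmetric, so the 90% equal-tailed interval is δ = -2.81 ± z·0.8 with z = 1.645.
Half-width: 1.645 × 0.8 = 1.316.
-2.81 − 1.316 = -4.126; -2.81 + 1.316 = -1.494.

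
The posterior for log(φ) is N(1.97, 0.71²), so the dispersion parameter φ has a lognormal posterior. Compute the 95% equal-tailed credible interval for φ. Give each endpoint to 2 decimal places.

On the log scale the 95% interval is 1.97 ± 1.960 × 0.71 = [0.5784, 3.3616].
Exponentiate: [e^0.5784, e^3.3616] = [1.78, 28.83].

[1.78, 28.83]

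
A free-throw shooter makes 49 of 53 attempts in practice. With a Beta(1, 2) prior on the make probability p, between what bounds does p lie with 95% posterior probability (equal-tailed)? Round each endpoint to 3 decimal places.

Posterior: Beta(1+49, 2+4) = Beta(50, 6).
Equal-tailed 95% interval: the 0.025 and 0.975 quantiles of Beta(50, 6).
Posterior mean ≈ 0.893, SD ≈ 0.041; a Normal approximation gives roughly [0.813, 0.973].
Exact: F⁻¹(0.025) = 0.800; F⁻¹(0.975) = 0.959.

[0.800, 0.959]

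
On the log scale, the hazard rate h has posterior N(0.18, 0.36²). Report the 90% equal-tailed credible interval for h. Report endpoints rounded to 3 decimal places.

On the log scale the 90% interval is 0.18 ± 1.645 × 0.36 = [-0.4121, 0.7721].
Exponentiate: [e^-0.4121, e^0.7721] = [0.662, 2.164].

[0.662, 2.164]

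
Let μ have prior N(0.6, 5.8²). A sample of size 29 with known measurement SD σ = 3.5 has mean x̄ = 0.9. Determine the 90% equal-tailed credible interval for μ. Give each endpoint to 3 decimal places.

[-0.166, 1.959]

Posterior precision = 1/5.8² + 29/3.5² = 0.0297 + 2.3673 = 2.3971, so posterior SD = 0.6459.
Posterior mean = (0.6/5.8² + 29·0.9/3.5²) / 2.3971 = 0.8963.
Interval: 0.8963 ± 1.645 × 0.6459 → [-0.166, 1.959].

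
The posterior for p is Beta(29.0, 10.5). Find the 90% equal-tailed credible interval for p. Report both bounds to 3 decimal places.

[0.613, 0.841]

Posterior: Beta(29.0, 10.5).
Equal-tailed 90% interval: the 0.05 and 0.95 quantiles of Beta(29.0, 10.5).
Posterior mean ≈ 0.734, SD ≈ 0.069; a Normal approximation gives roughly [0.620, 0.848].
Exact: F⁻¹(0.05) = 0.613; F⁻¹(0.95) = 0.841.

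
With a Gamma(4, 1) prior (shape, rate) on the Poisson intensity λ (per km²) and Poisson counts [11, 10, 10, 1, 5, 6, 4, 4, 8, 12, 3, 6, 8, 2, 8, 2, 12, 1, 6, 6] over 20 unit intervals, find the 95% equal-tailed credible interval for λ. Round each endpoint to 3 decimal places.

[5.129, 7.247]

Posterior: Gamma(4+125, 1+20) = Gamma(129, 21) (shape, rate).
Equal-tailed 95% interval: Gamma(129, 21) quantiles at 0.025 and 0.975.
Posterior mean ≈ 6.143, SD ≈ 0.541; a Normal approximation gives roughly [5.083, 7.203].
Exact: lower = 5.129; upper = 7.247.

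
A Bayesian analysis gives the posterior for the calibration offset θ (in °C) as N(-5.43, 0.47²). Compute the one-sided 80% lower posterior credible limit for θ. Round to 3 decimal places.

-5.826

Need L with P(θ ≥ L) = 0.80: L = -5.43 − z_{0.2}·0.47.
z = 0.842; L = -5.43 − 0.842 × 0.47 = -5.826.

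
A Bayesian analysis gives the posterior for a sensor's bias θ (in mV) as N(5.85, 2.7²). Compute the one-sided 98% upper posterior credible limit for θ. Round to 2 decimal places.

Need U with P(θ ≤ U) = 0.98: U = 5.85 + z_{0.02}·2.7.
z = 2.054; U = 5.85 + 2.054 × 2.7 = 11.40.

11.40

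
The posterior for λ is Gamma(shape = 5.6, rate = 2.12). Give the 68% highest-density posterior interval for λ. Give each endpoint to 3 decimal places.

[1.300, 3.361]

The posterior is unimodal and skewed, so the HPD interval has equal density at both endpoints and is the shortest 68% interval.
Solving f(1.300) = f(3.361) with F(3.361) − F(1.300) = 0.68 gives [1.300, 3.361].
For comparison, the equal-tailed interval is [1.564, 3.717]; the HPD is narrower and shifted toward the mode.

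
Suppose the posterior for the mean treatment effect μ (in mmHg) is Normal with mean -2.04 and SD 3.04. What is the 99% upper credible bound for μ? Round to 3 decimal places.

5.032

Need U with P(μ ≤ U) = 0.99: U = -2.04 + z_{0.01}·3.04.
z = 2.326; U = -2.04 + 2.326 × 3.04 = 5.032.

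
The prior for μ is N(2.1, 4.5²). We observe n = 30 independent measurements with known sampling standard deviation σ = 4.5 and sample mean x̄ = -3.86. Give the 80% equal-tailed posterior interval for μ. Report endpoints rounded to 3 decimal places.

Posterior precision = 1/4.5² + 30/4.5² = 0.0494 + 1.4815 = 1.5309, so posterior SD = 0.8082.
Posterior mean = (2.1/4.5² + 30·-3.86/4.5²) / 1.5309 = -3.6677.
Interval: -3.6677 ± 1.282 × 0.8082 → [-4.704, -2.632].

[-4.704, -2.632]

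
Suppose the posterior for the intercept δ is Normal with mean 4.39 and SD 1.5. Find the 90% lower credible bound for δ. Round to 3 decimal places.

Need L with P(δ ≥ L) = 0.90: L = 4.39 − z_{0.1}·1.5.
z = 1.282; L = 4.39 − 1.282 × 1.5 = 2.468.

2.468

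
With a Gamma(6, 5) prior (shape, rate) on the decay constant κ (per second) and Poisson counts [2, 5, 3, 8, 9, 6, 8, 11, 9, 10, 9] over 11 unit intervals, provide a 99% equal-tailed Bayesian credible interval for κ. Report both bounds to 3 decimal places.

[3.999, 6.985]

Posterior: Gamma(6+80, 5+11) = Gamma(86, 16) (shape, rate).
Equal-tailed 99% interval: Gamma(86, 16) quantiles at 0.005 and 0.995.
Posterior mean ≈ 5.375, SD ≈ 0.580; a Normal approximation gives roughly [3.882, 6.868].
Exact: lower = 3.999; upper = 6.985.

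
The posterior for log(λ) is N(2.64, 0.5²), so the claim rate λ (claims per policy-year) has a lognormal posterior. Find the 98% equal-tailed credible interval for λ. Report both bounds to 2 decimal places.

[4.38, 44.84]

On the log scale the 98% interval is 2.64 ± 2.326 × 0.5 = [1.4768, 3.8032].
Exponentiate: [e^1.4768, e^3.8032] = [4.38, 44.84].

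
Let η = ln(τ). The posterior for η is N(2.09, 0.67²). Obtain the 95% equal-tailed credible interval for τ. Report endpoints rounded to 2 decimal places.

On the log scale the 95% interval is 2.09 ± 1.960 × 0.67 = [0.7768, 3.4032].
Exponentiate: [e^0.7768, e^3.4032] = [2.17, 30.06].

[2.17, 30.06]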